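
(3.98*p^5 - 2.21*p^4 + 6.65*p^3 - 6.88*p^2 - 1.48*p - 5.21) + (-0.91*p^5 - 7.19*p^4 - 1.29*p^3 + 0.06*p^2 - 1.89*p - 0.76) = 3.07*p^5 - 9.4*p^4 + 5.36*p^3 - 6.82*p^2 - 3.37*p - 5.97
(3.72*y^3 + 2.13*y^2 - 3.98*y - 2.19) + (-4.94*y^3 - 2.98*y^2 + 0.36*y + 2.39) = -1.22*y^3 - 0.85*y^2 - 3.62*y + 0.2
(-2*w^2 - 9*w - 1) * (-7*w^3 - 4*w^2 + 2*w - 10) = 14*w^5 + 71*w^4 + 39*w^3 + 6*w^2 + 88*w + 10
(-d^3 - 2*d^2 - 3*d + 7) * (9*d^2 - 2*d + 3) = -9*d^5 - 16*d^4 - 26*d^3 + 63*d^2 - 23*d + 21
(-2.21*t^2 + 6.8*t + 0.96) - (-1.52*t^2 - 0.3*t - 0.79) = -0.69*t^2 + 7.1*t + 1.75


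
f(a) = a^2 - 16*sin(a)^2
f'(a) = 2*a - 32*sin(a)*cos(a)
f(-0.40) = -2.27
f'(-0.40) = 10.68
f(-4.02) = 6.68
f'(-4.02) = 7.68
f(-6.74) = 42.31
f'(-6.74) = -0.81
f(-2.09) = -7.69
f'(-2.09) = -17.97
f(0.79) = -7.45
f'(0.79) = -14.42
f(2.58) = 2.12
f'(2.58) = 19.58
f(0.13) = -0.25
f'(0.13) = -3.85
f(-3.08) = 9.43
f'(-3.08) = -8.13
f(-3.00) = 8.68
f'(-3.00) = -10.47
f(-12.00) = 139.39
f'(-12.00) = -38.49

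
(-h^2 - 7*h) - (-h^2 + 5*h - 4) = 4 - 12*h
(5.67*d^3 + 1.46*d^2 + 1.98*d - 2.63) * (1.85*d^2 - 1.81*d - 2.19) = 10.4895*d^5 - 7.5617*d^4 - 11.3969*d^3 - 11.6467*d^2 + 0.4241*d + 5.7597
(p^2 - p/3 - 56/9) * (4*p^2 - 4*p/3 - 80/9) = 4*p^4 - 8*p^3/3 - 100*p^2/3 + 304*p/27 + 4480/81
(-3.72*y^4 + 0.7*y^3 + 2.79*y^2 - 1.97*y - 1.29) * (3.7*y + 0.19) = -13.764*y^5 + 1.8832*y^4 + 10.456*y^3 - 6.7589*y^2 - 5.1473*y - 0.2451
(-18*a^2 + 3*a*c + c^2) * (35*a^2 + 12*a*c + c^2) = -630*a^4 - 111*a^3*c + 53*a^2*c^2 + 15*a*c^3 + c^4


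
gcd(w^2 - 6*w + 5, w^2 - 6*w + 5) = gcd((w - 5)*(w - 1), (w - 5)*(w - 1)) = w^2 - 6*w + 5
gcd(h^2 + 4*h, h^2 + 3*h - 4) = h + 4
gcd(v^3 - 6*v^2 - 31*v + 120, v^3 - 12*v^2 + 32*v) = v - 8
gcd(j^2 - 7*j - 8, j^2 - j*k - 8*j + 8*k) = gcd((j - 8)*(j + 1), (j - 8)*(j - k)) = j - 8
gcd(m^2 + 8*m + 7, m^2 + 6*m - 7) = m + 7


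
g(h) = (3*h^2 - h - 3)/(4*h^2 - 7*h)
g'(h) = (7 - 8*h)*(3*h^2 - h - 3)/(4*h^2 - 7*h)^2 + (6*h - 1)/(4*h^2 - 7*h) = (-17*h^2 + 24*h - 21)/(h^2*(16*h^2 - 56*h + 49))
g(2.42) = 1.87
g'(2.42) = -1.49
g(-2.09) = 0.38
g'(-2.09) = -0.14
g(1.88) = 5.85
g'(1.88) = -37.63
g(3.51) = 1.23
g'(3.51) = -0.24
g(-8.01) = 0.63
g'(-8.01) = -0.01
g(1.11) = 0.15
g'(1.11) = -1.90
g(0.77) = 0.66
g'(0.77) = -1.38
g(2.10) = 2.77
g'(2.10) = -5.27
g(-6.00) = 0.60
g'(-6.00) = -0.02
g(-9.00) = 0.64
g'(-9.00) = -0.01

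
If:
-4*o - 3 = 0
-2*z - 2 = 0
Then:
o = -3/4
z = -1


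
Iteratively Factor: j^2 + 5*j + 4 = (j + 1)*(j + 4)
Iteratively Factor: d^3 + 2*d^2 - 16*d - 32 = (d + 4)*(d^2 - 2*d - 8) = (d - 4)*(d + 4)*(d + 2)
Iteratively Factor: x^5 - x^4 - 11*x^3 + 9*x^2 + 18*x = (x)*(x^4 - x^3 - 11*x^2 + 9*x + 18) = x*(x - 3)*(x^3 + 2*x^2 - 5*x - 6) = x*(x - 3)*(x + 1)*(x^2 + x - 6) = x*(x - 3)*(x - 2)*(x + 1)*(x + 3)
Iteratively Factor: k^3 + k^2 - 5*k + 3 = (k - 1)*(k^2 + 2*k - 3) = (k - 1)*(k + 3)*(k - 1)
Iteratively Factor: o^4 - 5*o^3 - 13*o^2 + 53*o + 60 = (o - 4)*(o^3 - o^2 - 17*o - 15) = (o - 5)*(o - 4)*(o^2 + 4*o + 3) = (o - 5)*(o - 4)*(o + 3)*(o + 1)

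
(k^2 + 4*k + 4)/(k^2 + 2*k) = (k + 2)/k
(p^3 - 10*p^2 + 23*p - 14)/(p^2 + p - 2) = (p^2 - 9*p + 14)/(p + 2)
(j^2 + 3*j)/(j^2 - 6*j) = (j + 3)/(j - 6)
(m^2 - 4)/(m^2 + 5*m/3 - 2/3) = 3*(m - 2)/(3*m - 1)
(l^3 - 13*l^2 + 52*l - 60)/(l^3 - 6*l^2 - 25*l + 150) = (l - 2)/(l + 5)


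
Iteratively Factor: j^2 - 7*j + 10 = (j - 2)*(j - 5)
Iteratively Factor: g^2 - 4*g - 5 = (g - 5)*(g + 1)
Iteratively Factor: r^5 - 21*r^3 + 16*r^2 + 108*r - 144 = (r + 3)*(r^4 - 3*r^3 - 12*r^2 + 52*r - 48) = (r - 2)*(r + 3)*(r^3 - r^2 - 14*r + 24) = (r - 3)*(r - 2)*(r + 3)*(r^2 + 2*r - 8) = (r - 3)*(r - 2)^2*(r + 3)*(r + 4)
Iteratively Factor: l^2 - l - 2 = (l - 2)*(l + 1)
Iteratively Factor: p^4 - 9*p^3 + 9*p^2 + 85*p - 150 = (p + 3)*(p^3 - 12*p^2 + 45*p - 50) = (p - 5)*(p + 3)*(p^2 - 7*p + 10) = (p - 5)^2*(p + 3)*(p - 2)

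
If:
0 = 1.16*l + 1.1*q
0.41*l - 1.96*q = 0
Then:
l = 0.00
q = 0.00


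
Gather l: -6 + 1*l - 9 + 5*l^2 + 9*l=5*l^2 + 10*l - 15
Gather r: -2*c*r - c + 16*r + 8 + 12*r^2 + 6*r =-c + 12*r^2 + r*(22 - 2*c) + 8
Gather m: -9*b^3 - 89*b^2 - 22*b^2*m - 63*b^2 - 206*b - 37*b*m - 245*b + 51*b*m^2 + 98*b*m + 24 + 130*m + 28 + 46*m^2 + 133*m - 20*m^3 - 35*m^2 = -9*b^3 - 152*b^2 - 451*b - 20*m^3 + m^2*(51*b + 11) + m*(-22*b^2 + 61*b + 263) + 52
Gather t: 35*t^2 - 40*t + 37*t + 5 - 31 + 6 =35*t^2 - 3*t - 20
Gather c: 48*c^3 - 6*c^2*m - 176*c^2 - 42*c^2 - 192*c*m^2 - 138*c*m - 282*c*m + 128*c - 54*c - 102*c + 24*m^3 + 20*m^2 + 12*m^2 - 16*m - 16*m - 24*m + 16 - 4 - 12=48*c^3 + c^2*(-6*m - 218) + c*(-192*m^2 - 420*m - 28) + 24*m^3 + 32*m^2 - 56*m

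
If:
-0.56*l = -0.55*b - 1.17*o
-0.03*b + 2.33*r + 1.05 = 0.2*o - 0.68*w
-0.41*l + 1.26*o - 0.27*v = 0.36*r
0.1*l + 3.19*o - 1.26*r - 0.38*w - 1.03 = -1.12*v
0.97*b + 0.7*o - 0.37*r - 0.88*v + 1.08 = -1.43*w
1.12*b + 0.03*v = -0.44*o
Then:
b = -0.01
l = -0.01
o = 0.00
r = -0.28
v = 0.40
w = -0.58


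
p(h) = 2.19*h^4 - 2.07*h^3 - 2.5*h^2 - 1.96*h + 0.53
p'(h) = 8.76*h^3 - 6.21*h^2 - 5.0*h - 1.96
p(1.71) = -1.76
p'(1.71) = 15.13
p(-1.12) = 5.94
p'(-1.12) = -16.46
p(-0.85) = 2.80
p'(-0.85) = -7.58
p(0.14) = 0.20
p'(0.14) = -2.76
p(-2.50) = 107.70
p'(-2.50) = -165.15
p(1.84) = 0.67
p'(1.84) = 22.39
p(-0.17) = 0.80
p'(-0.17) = -1.33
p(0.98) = -3.72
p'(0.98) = -4.58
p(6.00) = 2289.89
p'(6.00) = 1636.64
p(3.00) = 93.65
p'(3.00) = 163.67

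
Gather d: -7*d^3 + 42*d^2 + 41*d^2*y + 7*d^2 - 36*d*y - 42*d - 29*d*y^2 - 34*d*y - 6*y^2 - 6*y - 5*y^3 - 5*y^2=-7*d^3 + d^2*(41*y + 49) + d*(-29*y^2 - 70*y - 42) - 5*y^3 - 11*y^2 - 6*y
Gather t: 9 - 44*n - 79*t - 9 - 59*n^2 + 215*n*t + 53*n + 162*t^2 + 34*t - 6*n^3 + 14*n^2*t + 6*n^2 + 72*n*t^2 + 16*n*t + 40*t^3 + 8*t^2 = -6*n^3 - 53*n^2 + 9*n + 40*t^3 + t^2*(72*n + 170) + t*(14*n^2 + 231*n - 45)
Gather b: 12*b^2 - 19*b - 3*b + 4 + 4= 12*b^2 - 22*b + 8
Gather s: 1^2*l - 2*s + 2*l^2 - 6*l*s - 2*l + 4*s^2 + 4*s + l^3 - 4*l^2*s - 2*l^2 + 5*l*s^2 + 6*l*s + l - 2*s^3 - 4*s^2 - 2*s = l^3 - 4*l^2*s + 5*l*s^2 - 2*s^3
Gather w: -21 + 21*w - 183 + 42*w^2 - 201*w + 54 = 42*w^2 - 180*w - 150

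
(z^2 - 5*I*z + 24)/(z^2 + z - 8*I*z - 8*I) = (z + 3*I)/(z + 1)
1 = 1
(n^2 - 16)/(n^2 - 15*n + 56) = (n^2 - 16)/(n^2 - 15*n + 56)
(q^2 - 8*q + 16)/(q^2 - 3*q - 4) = (q - 4)/(q + 1)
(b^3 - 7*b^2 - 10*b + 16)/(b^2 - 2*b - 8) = (b^2 - 9*b + 8)/(b - 4)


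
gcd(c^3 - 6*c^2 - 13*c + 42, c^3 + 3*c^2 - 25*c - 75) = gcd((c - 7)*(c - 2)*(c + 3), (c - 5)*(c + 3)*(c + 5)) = c + 3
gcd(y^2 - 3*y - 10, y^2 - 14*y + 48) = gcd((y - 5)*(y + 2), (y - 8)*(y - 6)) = 1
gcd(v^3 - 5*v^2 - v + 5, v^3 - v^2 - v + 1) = v^2 - 1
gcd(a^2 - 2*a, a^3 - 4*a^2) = a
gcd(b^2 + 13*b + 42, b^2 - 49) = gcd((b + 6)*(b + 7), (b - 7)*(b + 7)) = b + 7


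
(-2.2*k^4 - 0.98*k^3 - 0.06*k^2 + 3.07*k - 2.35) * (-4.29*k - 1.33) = 9.438*k^5 + 7.1302*k^4 + 1.5608*k^3 - 13.0905*k^2 + 5.9984*k + 3.1255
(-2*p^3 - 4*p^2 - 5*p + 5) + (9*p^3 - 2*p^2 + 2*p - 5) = 7*p^3 - 6*p^2 - 3*p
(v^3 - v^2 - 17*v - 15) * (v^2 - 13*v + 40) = v^5 - 14*v^4 + 36*v^3 + 166*v^2 - 485*v - 600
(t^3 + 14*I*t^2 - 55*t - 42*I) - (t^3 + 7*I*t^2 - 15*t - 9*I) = 7*I*t^2 - 40*t - 33*I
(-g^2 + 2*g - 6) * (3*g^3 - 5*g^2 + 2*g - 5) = -3*g^5 + 11*g^4 - 30*g^3 + 39*g^2 - 22*g + 30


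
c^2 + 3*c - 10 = (c - 2)*(c + 5)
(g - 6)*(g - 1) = g^2 - 7*g + 6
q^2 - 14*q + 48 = (q - 8)*(q - 6)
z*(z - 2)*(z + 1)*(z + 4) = z^4 + 3*z^3 - 6*z^2 - 8*z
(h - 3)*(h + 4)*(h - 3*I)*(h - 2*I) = h^4 + h^3 - 5*I*h^3 - 18*h^2 - 5*I*h^2 - 6*h + 60*I*h + 72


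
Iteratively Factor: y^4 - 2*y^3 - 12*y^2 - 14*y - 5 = (y - 5)*(y^3 + 3*y^2 + 3*y + 1) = (y - 5)*(y + 1)*(y^2 + 2*y + 1) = (y - 5)*(y + 1)^2*(y + 1)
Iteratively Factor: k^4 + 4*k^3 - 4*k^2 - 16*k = (k + 4)*(k^3 - 4*k) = (k - 2)*(k + 4)*(k^2 + 2*k) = (k - 2)*(k + 2)*(k + 4)*(k)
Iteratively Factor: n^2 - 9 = (n + 3)*(n - 3)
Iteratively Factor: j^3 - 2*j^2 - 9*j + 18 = (j + 3)*(j^2 - 5*j + 6) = (j - 2)*(j + 3)*(j - 3)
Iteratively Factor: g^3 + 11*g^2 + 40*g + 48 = (g + 4)*(g^2 + 7*g + 12) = (g + 4)^2*(g + 3)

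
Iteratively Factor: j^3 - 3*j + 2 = (j - 1)*(j^2 + j - 2) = (j - 1)^2*(j + 2)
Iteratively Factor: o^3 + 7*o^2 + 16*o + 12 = (o + 2)*(o^2 + 5*o + 6) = (o + 2)*(o + 3)*(o + 2)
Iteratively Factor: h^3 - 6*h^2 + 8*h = (h - 2)*(h^2 - 4*h) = (h - 4)*(h - 2)*(h)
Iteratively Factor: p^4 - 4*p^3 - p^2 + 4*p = (p - 1)*(p^3 - 3*p^2 - 4*p) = (p - 4)*(p - 1)*(p^2 + p) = (p - 4)*(p - 1)*(p + 1)*(p)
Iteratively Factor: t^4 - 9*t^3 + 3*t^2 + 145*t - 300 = (t + 4)*(t^3 - 13*t^2 + 55*t - 75) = (t - 5)*(t + 4)*(t^2 - 8*t + 15) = (t - 5)^2*(t + 4)*(t - 3)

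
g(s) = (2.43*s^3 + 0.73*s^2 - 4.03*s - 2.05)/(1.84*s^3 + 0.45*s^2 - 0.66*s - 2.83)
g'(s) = (-5.52*s^2 - 0.9*s + 0.66)*(2.43*s^3 + 0.73*s^2 - 4.03*s - 2.05)/(1.84*s^3 + 0.45*s^2 - 0.66*s - 2.83)^2 + (7.29*s^2 + 1.46*s - 4.03)/(1.84*s^3 + 0.45*s^2 - 0.66*s - 2.83) = (-0.2497*s^4 + 11.6228*s^3 - 7.983*s^2 - 2.2868*s + 10.0519)/(3.3856*s^6 + 1.656*s^5 - 2.2263*s^4 - 11.0084*s^3 - 2.1114*s^2 + 3.7356*s + 8.0089)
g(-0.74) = -0.12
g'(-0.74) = 0.32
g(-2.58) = 0.96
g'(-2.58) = -0.28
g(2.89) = 1.18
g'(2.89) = 0.11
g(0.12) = 0.87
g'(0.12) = 1.15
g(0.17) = 0.93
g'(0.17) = 1.11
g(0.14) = 0.89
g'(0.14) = 1.14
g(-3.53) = 1.13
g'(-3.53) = -0.11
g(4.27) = 1.26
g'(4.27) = 0.03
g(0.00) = 0.72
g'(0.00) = 1.26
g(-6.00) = 1.25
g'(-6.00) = -0.02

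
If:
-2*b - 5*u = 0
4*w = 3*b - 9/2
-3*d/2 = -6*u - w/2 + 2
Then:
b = 4*w/3 + 3/2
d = -9*w/5 - 56/15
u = -8*w/15 - 3/5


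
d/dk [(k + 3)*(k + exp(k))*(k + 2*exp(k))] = (k + 3)*(k + exp(k))*(2*exp(k) + 1) + (k + 3)*(k + 2*exp(k))*(exp(k) + 1) + (k + exp(k))*(k + 2*exp(k))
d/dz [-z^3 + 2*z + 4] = 2 - 3*z^2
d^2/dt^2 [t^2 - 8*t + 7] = 2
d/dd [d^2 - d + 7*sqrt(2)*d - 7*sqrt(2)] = 2*d - 1 + 7*sqrt(2)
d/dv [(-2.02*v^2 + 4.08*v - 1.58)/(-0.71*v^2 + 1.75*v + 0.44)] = (-0.638199999999999*v^2 - 4.0212*v + 4.5602)/(0.5041*v^4 - 2.485*v^3 + 2.4377*v^2 + 1.54*v + 0.1936)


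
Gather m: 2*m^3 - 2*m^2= 2*m^3 - 2*m^2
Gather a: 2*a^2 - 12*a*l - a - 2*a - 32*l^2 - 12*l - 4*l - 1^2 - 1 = 2*a^2 + a*(-12*l - 3) - 32*l^2 - 16*l - 2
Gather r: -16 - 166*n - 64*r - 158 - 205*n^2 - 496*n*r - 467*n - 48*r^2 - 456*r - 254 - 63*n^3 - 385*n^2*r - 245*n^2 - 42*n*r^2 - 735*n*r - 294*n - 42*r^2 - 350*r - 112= -63*n^3 - 450*n^2 - 927*n + r^2*(-42*n - 90) + r*(-385*n^2 - 1231*n - 870) - 540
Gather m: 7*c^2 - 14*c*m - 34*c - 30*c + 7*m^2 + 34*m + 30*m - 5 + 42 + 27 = 7*c^2 - 64*c + 7*m^2 + m*(64 - 14*c) + 64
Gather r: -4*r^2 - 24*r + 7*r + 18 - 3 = -4*r^2 - 17*r + 15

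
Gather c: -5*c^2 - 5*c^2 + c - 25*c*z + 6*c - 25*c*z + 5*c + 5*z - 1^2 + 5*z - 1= -10*c^2 + c*(12 - 50*z) + 10*z - 2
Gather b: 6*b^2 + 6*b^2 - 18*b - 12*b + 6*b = 12*b^2 - 24*b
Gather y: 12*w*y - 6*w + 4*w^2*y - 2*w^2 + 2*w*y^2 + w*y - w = -2*w^2 + 2*w*y^2 - 7*w + y*(4*w^2 + 13*w)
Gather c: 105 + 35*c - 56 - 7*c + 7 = 28*c + 56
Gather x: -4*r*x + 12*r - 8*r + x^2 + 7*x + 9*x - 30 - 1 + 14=4*r + x^2 + x*(16 - 4*r) - 17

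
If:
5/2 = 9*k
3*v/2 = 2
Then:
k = 5/18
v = 4/3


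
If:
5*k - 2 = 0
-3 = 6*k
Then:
No Solution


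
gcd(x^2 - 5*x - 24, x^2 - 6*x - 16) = x - 8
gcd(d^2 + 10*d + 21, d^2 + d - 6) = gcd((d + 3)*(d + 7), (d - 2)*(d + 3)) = d + 3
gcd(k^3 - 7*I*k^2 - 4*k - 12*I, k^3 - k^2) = 1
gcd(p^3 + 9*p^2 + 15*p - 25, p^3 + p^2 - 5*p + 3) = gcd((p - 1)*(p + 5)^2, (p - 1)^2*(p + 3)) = p - 1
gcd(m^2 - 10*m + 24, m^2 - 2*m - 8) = m - 4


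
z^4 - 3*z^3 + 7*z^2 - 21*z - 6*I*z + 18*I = (z - 3)*(z - 2*I)*(z - I)*(z + 3*I)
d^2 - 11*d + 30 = (d - 6)*(d - 5)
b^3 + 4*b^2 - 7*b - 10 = (b - 2)*(b + 1)*(b + 5)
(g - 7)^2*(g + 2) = g^3 - 12*g^2 + 21*g + 98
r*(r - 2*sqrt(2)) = r^2 - 2*sqrt(2)*r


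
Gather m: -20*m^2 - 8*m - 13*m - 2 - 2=-20*m^2 - 21*m - 4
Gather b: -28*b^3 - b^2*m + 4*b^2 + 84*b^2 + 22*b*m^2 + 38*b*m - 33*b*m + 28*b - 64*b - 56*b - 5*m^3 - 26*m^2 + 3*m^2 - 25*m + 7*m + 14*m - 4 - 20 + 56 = -28*b^3 + b^2*(88 - m) + b*(22*m^2 + 5*m - 92) - 5*m^3 - 23*m^2 - 4*m + 32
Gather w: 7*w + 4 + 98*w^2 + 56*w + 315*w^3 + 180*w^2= 315*w^3 + 278*w^2 + 63*w + 4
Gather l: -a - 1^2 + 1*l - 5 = -a + l - 6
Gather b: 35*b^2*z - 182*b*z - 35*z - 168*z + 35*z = 35*b^2*z - 182*b*z - 168*z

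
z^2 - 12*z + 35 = (z - 7)*(z - 5)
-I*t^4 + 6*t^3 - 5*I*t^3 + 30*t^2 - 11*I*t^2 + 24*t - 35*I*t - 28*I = (t + 4)*(t - I)*(t + 7*I)*(-I*t - I)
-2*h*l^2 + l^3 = l^2*(-2*h + l)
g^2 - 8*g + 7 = (g - 7)*(g - 1)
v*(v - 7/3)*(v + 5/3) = v^3 - 2*v^2/3 - 35*v/9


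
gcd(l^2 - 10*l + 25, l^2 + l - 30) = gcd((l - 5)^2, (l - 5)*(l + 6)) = l - 5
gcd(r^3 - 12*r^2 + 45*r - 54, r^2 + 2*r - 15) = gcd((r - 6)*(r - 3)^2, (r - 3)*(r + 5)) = r - 3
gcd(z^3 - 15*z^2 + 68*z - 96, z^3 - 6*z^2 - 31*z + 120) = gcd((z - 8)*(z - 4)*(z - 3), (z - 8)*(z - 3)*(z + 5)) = z^2 - 11*z + 24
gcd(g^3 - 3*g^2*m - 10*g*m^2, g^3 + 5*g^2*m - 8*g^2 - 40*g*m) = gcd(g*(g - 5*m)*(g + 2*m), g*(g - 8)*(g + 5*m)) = g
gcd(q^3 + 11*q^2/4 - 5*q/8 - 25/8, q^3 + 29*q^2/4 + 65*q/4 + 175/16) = q^2 + 15*q/4 + 25/8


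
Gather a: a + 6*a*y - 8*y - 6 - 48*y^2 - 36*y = a*(6*y + 1) - 48*y^2 - 44*y - 6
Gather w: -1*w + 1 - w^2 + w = 1 - w^2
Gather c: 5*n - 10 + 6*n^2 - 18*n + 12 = 6*n^2 - 13*n + 2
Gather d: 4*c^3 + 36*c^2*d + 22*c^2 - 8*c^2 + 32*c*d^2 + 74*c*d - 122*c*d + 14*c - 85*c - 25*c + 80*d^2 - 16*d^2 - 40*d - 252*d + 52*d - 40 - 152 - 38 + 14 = 4*c^3 + 14*c^2 - 96*c + d^2*(32*c + 64) + d*(36*c^2 - 48*c - 240) - 216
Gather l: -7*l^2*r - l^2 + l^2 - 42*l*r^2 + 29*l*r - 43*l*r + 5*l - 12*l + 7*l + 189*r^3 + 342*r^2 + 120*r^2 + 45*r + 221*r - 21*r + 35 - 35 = -7*l^2*r + l*(-42*r^2 - 14*r) + 189*r^3 + 462*r^2 + 245*r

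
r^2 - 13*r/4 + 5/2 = (r - 2)*(r - 5/4)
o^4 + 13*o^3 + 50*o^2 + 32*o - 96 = (o - 1)*(o + 4)^2*(o + 6)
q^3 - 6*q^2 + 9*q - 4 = (q - 4)*(q - 1)^2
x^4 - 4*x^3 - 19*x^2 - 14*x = x*(x - 7)*(x + 1)*(x + 2)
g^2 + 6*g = g*(g + 6)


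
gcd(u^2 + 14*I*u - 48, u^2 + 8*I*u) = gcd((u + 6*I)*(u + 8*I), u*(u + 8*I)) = u + 8*I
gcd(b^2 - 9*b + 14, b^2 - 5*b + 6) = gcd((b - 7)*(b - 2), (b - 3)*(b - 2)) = b - 2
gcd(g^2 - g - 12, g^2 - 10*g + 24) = g - 4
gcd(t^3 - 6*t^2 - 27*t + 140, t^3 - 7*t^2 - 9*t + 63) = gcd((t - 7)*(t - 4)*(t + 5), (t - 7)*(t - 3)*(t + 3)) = t - 7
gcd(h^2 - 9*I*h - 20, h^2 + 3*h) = 1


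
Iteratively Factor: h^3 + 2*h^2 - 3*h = (h)*(h^2 + 2*h - 3) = h*(h - 1)*(h + 3)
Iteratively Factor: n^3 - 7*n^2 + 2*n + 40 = (n - 5)*(n^2 - 2*n - 8) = (n - 5)*(n - 4)*(n + 2)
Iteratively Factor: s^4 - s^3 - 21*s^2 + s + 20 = (s + 4)*(s^3 - 5*s^2 - s + 5) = (s - 1)*(s + 4)*(s^2 - 4*s - 5) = (s - 5)*(s - 1)*(s + 4)*(s + 1)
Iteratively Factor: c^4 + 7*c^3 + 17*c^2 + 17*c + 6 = (c + 1)*(c^3 + 6*c^2 + 11*c + 6) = (c + 1)*(c + 2)*(c^2 + 4*c + 3) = (c + 1)^2*(c + 2)*(c + 3)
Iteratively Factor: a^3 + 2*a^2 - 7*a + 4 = (a + 4)*(a^2 - 2*a + 1) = (a - 1)*(a + 4)*(a - 1)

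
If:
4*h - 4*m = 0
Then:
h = m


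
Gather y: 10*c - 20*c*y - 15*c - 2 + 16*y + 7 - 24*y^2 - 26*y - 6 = -5*c - 24*y^2 + y*(-20*c - 10) - 1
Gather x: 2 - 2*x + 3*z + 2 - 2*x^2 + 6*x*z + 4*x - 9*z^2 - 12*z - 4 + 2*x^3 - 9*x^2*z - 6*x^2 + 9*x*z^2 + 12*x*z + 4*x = 2*x^3 + x^2*(-9*z - 8) + x*(9*z^2 + 18*z + 6) - 9*z^2 - 9*z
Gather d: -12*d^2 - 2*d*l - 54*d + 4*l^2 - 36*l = -12*d^2 + d*(-2*l - 54) + 4*l^2 - 36*l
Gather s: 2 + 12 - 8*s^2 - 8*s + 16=-8*s^2 - 8*s + 30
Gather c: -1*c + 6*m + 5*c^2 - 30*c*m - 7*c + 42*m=5*c^2 + c*(-30*m - 8) + 48*m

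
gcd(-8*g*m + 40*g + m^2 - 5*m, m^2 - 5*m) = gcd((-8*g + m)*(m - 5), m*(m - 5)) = m - 5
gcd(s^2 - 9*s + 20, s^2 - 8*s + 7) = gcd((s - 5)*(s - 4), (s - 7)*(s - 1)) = 1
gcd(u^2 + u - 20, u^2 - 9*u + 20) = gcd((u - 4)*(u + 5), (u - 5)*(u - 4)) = u - 4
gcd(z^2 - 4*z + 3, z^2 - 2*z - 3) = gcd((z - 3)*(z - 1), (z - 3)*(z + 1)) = z - 3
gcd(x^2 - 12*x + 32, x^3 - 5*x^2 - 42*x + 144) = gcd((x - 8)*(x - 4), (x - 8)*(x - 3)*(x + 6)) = x - 8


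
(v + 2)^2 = v^2 + 4*v + 4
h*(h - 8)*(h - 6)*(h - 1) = h^4 - 15*h^3 + 62*h^2 - 48*h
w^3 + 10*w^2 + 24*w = w*(w + 4)*(w + 6)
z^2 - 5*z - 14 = (z - 7)*(z + 2)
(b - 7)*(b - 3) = b^2 - 10*b + 21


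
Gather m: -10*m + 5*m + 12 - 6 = 6 - 5*m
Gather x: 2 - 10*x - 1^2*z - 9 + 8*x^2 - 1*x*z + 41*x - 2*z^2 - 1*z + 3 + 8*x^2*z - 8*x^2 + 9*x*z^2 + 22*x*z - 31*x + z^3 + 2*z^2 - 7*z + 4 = 8*x^2*z + x*(9*z^2 + 21*z) + z^3 - 9*z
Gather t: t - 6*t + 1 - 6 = -5*t - 5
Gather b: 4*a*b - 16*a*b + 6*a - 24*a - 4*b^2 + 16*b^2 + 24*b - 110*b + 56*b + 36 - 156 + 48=-18*a + 12*b^2 + b*(-12*a - 30) - 72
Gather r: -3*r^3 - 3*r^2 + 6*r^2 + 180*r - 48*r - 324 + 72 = -3*r^3 + 3*r^2 + 132*r - 252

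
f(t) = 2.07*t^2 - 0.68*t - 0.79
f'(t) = 4.14*t - 0.68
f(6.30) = 77.08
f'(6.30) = 25.40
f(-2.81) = 17.47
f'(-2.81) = -12.31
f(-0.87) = 1.37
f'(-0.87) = -4.28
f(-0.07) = -0.73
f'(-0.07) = -0.97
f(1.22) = 1.46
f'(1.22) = 4.37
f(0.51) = -0.60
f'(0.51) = 1.43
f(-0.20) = -0.57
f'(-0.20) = -1.51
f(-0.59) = 0.33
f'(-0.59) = -3.12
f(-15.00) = 475.16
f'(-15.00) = -62.78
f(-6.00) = 77.81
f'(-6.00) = -25.52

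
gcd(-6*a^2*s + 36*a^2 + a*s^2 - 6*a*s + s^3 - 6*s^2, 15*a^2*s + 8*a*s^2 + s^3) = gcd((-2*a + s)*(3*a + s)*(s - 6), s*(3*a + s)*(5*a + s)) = 3*a + s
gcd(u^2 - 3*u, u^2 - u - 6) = u - 3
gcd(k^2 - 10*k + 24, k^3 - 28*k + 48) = k - 4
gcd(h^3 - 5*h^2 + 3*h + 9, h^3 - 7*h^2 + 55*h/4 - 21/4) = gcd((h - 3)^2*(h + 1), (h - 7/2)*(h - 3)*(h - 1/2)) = h - 3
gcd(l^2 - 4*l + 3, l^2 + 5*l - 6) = l - 1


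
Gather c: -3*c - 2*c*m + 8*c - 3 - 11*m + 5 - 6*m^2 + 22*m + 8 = c*(5 - 2*m) - 6*m^2 + 11*m + 10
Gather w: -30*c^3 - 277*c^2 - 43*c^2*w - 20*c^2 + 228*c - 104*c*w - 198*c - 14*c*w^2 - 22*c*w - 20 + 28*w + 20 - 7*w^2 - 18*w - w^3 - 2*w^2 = -30*c^3 - 297*c^2 + 30*c - w^3 + w^2*(-14*c - 9) + w*(-43*c^2 - 126*c + 10)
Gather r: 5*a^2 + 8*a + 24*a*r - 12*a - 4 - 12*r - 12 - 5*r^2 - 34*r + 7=5*a^2 - 4*a - 5*r^2 + r*(24*a - 46) - 9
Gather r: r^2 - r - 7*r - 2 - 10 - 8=r^2 - 8*r - 20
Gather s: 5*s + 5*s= 10*s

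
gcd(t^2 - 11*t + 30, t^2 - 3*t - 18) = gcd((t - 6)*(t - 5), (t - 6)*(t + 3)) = t - 6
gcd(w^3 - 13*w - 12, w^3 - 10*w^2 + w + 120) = w + 3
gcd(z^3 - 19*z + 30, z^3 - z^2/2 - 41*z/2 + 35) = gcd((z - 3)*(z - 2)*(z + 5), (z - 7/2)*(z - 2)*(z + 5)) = z^2 + 3*z - 10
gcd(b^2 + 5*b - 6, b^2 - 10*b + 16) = 1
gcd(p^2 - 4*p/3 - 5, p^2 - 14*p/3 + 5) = p - 3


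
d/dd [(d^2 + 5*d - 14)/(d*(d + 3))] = 2*(-d^2 + 14*d + 21)/(d^2*(d^2 + 6*d + 9))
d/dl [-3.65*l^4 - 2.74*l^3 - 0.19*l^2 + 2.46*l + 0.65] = -14.6*l^3 - 8.22*l^2 - 0.38*l + 2.46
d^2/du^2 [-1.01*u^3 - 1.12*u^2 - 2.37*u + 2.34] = -6.06*u - 2.24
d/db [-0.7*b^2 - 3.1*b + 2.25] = -1.4*b - 3.1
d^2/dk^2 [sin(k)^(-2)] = 2*(cos(2*k) + 2)/sin(k)^4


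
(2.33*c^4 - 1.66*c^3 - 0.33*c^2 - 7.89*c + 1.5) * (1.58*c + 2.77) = 3.6814*c^5 + 3.8313*c^4 - 5.1196*c^3 - 13.3803*c^2 - 19.4853*c + 4.155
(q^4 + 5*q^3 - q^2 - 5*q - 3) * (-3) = -3*q^4 - 15*q^3 + 3*q^2 + 15*q + 9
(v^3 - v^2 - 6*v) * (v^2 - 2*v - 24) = v^5 - 3*v^4 - 28*v^3 + 36*v^2 + 144*v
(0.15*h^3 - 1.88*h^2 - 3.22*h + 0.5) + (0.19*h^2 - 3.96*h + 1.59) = 0.15*h^3 - 1.69*h^2 - 7.18*h + 2.09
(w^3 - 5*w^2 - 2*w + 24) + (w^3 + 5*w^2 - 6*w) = 2*w^3 - 8*w + 24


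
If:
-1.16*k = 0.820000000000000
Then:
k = -0.71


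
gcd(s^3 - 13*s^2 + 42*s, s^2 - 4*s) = s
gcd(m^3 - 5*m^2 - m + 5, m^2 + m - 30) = m - 5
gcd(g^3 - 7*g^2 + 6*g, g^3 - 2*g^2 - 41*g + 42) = g - 1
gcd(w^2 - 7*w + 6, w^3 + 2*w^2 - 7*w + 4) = w - 1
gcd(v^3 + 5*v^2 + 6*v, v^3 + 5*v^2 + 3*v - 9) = v + 3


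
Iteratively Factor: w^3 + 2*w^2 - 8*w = (w)*(w^2 + 2*w - 8) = w*(w - 2)*(w + 4)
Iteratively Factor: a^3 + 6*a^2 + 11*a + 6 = (a + 1)*(a^2 + 5*a + 6) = (a + 1)*(a + 2)*(a + 3)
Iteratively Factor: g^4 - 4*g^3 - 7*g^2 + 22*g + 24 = (g + 1)*(g^3 - 5*g^2 - 2*g + 24) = (g - 3)*(g + 1)*(g^2 - 2*g - 8) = (g - 4)*(g - 3)*(g + 1)*(g + 2)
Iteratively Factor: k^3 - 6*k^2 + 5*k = (k)*(k^2 - 6*k + 5) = k*(k - 1)*(k - 5)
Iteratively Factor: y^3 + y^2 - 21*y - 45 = (y + 3)*(y^2 - 2*y - 15) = (y + 3)^2*(y - 5)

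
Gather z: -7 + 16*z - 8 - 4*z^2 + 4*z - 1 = -4*z^2 + 20*z - 16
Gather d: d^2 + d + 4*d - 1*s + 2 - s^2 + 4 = d^2 + 5*d - s^2 - s + 6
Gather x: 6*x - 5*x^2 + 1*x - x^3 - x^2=-x^3 - 6*x^2 + 7*x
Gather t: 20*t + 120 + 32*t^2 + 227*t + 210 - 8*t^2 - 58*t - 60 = 24*t^2 + 189*t + 270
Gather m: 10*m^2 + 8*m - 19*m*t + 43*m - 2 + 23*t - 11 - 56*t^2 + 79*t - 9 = 10*m^2 + m*(51 - 19*t) - 56*t^2 + 102*t - 22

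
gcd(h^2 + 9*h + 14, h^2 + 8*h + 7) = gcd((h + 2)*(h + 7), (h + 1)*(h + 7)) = h + 7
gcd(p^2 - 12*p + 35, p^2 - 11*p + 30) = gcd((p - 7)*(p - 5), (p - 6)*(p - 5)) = p - 5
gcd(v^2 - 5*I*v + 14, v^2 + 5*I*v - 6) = v + 2*I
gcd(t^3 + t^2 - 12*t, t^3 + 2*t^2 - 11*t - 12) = t^2 + t - 12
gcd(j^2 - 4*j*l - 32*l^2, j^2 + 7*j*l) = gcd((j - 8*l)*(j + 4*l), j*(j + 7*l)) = 1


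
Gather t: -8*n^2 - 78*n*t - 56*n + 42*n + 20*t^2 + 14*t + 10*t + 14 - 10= -8*n^2 - 14*n + 20*t^2 + t*(24 - 78*n) + 4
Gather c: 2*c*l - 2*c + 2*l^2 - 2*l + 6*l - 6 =c*(2*l - 2) + 2*l^2 + 4*l - 6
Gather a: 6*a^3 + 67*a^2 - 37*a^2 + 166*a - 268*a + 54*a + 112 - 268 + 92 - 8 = 6*a^3 + 30*a^2 - 48*a - 72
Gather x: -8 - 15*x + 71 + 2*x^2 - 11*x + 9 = 2*x^2 - 26*x + 72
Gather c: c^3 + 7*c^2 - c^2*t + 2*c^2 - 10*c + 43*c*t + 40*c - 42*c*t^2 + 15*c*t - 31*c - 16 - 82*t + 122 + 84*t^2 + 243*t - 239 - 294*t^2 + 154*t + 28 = c^3 + c^2*(9 - t) + c*(-42*t^2 + 58*t - 1) - 210*t^2 + 315*t - 105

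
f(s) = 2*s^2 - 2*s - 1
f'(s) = 4*s - 2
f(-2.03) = 11.30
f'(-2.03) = -10.12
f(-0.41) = 0.16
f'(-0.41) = -3.64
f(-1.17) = 4.08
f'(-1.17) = -6.68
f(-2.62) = 17.97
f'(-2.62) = -12.48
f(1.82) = 1.98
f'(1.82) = 5.28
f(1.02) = -0.96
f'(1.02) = 2.08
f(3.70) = 18.98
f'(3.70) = 12.80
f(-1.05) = 3.30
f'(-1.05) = -6.20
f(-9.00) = 179.00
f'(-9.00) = -38.00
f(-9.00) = 179.00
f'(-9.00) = -38.00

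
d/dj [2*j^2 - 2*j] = 4*j - 2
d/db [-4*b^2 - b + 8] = -8*b - 1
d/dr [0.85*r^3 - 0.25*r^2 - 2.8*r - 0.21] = 2.55*r^2 - 0.5*r - 2.8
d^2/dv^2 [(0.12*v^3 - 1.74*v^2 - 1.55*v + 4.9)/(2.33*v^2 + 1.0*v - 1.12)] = (8.88178419700125e-16*v^5 - 7.85488599999998*v^3 + 131.559036*v^2 + 45.135888*v + 27.536768)/(12.649337*v^6 + 16.2867*v^5 - 11.251104*v^4 - 14.6576*v^3 + 5.408256*v^2 + 3.7632*v - 1.404928)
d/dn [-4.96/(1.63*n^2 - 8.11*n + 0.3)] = (16.1696*n - 40.2256)/(1.63*n^2 - 8.11*n + 0.3)^2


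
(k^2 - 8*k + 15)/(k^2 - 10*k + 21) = (k - 5)/(k - 7)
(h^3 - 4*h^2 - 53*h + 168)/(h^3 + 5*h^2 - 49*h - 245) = (h^2 - 11*h + 24)/(h^2 - 2*h - 35)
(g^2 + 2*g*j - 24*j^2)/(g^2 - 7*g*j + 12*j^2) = (g + 6*j)/(g - 3*j)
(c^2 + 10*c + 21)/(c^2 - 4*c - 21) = (c + 7)/(c - 7)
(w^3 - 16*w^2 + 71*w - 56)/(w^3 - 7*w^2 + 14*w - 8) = (w^2 - 15*w + 56)/(w^2 - 6*w + 8)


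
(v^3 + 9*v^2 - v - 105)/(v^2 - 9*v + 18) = (v^2 + 12*v + 35)/(v - 6)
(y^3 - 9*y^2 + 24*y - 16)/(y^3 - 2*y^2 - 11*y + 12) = (y - 4)/(y + 3)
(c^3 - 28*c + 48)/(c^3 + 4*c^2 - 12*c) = (c - 4)/c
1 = 1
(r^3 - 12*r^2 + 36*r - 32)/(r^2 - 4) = (r^2 - 10*r + 16)/(r + 2)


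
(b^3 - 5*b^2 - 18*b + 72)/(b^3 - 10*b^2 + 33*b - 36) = (b^2 - 2*b - 24)/(b^2 - 7*b + 12)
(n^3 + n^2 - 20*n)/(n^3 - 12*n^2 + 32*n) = (n + 5)/(n - 8)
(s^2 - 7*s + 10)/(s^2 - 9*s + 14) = (s - 5)/(s - 7)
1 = 1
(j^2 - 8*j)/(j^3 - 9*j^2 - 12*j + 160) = j/(j^2 - j - 20)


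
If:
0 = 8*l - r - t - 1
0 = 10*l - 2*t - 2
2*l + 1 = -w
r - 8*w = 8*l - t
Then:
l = -7/16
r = -21/16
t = -51/16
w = -1/8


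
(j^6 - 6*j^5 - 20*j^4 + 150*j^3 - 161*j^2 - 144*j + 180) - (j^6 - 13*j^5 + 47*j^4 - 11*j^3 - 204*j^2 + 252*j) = 7*j^5 - 67*j^4 + 161*j^3 + 43*j^2 - 396*j + 180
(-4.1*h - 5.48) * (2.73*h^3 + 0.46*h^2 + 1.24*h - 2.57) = -11.193*h^4 - 16.8464*h^3 - 7.6048*h^2 + 3.7418*h + 14.0836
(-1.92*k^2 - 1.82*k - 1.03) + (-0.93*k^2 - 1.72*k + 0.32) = -2.85*k^2 - 3.54*k - 0.71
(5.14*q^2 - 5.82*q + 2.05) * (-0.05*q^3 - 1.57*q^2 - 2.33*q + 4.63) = -0.257*q^5 - 7.7788*q^4 - 2.9413*q^3 + 34.1403*q^2 - 31.7231*q + 9.4915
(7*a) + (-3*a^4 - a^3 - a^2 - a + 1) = -3*a^4 - a^3 - a^2 + 6*a + 1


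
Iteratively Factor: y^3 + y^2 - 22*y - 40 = (y + 4)*(y^2 - 3*y - 10) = (y + 2)*(y + 4)*(y - 5)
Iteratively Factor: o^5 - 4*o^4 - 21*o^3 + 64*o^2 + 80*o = (o + 1)*(o^4 - 5*o^3 - 16*o^2 + 80*o) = (o + 1)*(o + 4)*(o^3 - 9*o^2 + 20*o) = o*(o + 1)*(o + 4)*(o^2 - 9*o + 20) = o*(o - 5)*(o + 1)*(o + 4)*(o - 4)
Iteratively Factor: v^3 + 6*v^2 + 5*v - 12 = (v - 1)*(v^2 + 7*v + 12) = (v - 1)*(v + 3)*(v + 4)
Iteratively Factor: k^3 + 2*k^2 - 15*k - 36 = (k - 4)*(k^2 + 6*k + 9) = (k - 4)*(k + 3)*(k + 3)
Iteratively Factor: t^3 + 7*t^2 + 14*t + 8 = (t + 4)*(t^2 + 3*t + 2) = (t + 1)*(t + 4)*(t + 2)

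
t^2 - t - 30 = (t - 6)*(t + 5)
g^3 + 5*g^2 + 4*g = g*(g + 1)*(g + 4)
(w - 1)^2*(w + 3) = w^3 + w^2 - 5*w + 3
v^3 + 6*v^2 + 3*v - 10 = (v - 1)*(v + 2)*(v + 5)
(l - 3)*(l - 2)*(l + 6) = l^3 + l^2 - 24*l + 36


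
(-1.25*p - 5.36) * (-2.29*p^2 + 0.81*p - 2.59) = 2.8625*p^3 + 11.2619*p^2 - 1.1041*p + 13.8824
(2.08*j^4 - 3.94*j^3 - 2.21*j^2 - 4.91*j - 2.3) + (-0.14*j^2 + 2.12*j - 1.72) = 2.08*j^4 - 3.94*j^3 - 2.35*j^2 - 2.79*j - 4.02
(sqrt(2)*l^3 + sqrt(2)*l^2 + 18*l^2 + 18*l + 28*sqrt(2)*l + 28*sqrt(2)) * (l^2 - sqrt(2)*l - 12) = sqrt(2)*l^5 + sqrt(2)*l^4 + 16*l^4 - 2*sqrt(2)*l^3 + 16*l^3 - 272*l^2 - 2*sqrt(2)*l^2 - 336*sqrt(2)*l - 272*l - 336*sqrt(2)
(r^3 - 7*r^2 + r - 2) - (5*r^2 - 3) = r^3 - 12*r^2 + r + 1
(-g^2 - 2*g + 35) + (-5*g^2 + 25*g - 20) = -6*g^2 + 23*g + 15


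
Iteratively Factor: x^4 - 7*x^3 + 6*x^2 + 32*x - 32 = (x - 4)*(x^3 - 3*x^2 - 6*x + 8) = (x - 4)^2*(x^2 + x - 2) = (x - 4)^2*(x + 2)*(x - 1)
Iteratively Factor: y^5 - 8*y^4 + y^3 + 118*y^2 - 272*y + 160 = (y - 4)*(y^4 - 4*y^3 - 15*y^2 + 58*y - 40) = (y - 4)*(y - 2)*(y^3 - 2*y^2 - 19*y + 20) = (y - 5)*(y - 4)*(y - 2)*(y^2 + 3*y - 4) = (y - 5)*(y - 4)*(y - 2)*(y - 1)*(y + 4)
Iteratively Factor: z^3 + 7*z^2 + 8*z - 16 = (z + 4)*(z^2 + 3*z - 4) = (z + 4)^2*(z - 1)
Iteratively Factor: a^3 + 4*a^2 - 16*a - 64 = (a + 4)*(a^2 - 16) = (a - 4)*(a + 4)*(a + 4)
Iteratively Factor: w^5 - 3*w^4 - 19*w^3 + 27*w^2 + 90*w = (w)*(w^4 - 3*w^3 - 19*w^2 + 27*w + 90) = w*(w - 3)*(w^3 - 19*w - 30) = w*(w - 3)*(w + 3)*(w^2 - 3*w - 10) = w*(w - 3)*(w + 2)*(w + 3)*(w - 5)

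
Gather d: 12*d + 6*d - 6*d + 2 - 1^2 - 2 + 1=12*d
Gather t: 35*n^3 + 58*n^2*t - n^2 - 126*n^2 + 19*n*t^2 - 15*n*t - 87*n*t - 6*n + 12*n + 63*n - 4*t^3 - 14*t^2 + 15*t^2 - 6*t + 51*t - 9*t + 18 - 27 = 35*n^3 - 127*n^2 + 69*n - 4*t^3 + t^2*(19*n + 1) + t*(58*n^2 - 102*n + 36) - 9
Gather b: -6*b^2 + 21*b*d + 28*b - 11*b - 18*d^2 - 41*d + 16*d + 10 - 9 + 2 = -6*b^2 + b*(21*d + 17) - 18*d^2 - 25*d + 3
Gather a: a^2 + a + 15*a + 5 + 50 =a^2 + 16*a + 55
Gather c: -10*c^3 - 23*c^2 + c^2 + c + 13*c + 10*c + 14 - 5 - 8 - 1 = -10*c^3 - 22*c^2 + 24*c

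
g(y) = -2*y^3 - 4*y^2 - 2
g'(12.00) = -960.00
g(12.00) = -4034.00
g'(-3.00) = -30.00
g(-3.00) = 16.00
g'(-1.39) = -0.47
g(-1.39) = -4.36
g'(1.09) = -15.85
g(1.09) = -9.34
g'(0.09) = -0.77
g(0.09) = -2.03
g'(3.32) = -92.69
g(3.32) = -119.28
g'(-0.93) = 2.25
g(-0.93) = -3.85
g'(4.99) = -189.32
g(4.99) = -350.10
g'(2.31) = -50.50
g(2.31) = -48.00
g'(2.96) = -76.25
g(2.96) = -88.92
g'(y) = -6*y^2 - 8*y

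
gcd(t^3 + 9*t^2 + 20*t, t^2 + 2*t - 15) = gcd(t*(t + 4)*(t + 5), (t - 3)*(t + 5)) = t + 5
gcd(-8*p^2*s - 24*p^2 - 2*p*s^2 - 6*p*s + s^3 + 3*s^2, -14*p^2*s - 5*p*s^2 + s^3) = 2*p + s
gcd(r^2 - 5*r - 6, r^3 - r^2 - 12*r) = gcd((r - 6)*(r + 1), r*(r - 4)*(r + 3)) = 1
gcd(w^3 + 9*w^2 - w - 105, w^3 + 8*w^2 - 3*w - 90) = w^2 + 2*w - 15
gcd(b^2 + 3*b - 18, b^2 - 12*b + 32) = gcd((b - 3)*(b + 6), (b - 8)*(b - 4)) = 1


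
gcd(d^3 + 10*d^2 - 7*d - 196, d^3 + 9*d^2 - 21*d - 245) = d^2 + 14*d + 49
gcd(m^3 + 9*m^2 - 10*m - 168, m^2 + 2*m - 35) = m + 7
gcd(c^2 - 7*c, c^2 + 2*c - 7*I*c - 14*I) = 1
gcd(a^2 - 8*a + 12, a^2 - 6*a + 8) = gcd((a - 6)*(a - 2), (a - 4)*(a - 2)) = a - 2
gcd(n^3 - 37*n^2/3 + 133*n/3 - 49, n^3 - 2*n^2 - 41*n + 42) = n - 7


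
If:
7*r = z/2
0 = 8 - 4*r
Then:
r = 2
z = 28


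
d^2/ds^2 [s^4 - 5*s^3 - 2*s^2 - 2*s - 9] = 12*s^2 - 30*s - 4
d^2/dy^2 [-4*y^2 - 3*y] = -8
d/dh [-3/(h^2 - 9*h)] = 3*(2*h - 9)/(h^2*(h - 9)^2)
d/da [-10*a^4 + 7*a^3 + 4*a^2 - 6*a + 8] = -40*a^3 + 21*a^2 + 8*a - 6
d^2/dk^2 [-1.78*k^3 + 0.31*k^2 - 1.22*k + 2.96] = 0.62 - 10.68*k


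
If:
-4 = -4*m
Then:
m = 1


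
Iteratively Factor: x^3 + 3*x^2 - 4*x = (x + 4)*(x^2 - x) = (x - 1)*(x + 4)*(x)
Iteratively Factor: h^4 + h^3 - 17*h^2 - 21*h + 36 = (h - 1)*(h^3 + 2*h^2 - 15*h - 36) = (h - 1)*(h + 3)*(h^2 - h - 12) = (h - 4)*(h - 1)*(h + 3)*(h + 3)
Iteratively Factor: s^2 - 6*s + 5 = (s - 1)*(s - 5)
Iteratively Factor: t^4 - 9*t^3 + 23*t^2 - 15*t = (t - 1)*(t^3 - 8*t^2 + 15*t) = t*(t - 1)*(t^2 - 8*t + 15) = t*(t - 3)*(t - 1)*(t - 5)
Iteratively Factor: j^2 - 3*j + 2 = (j - 2)*(j - 1)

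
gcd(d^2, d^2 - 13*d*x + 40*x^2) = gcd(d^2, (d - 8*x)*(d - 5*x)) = 1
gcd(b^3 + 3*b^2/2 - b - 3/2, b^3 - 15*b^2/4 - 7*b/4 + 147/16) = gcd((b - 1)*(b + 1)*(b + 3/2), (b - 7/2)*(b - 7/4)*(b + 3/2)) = b + 3/2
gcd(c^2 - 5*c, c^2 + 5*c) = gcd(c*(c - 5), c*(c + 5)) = c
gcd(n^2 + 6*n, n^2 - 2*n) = n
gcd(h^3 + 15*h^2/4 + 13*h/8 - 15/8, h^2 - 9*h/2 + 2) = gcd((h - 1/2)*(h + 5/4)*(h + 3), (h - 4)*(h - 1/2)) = h - 1/2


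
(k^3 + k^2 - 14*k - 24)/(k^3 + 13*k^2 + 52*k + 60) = (k^2 - k - 12)/(k^2 + 11*k + 30)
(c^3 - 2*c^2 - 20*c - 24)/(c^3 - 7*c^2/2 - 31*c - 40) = 2*(c^2 - 4*c - 12)/(2*c^2 - 11*c - 40)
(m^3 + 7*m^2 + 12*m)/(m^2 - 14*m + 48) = m*(m^2 + 7*m + 12)/(m^2 - 14*m + 48)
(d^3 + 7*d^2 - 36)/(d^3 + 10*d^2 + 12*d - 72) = (d + 3)/(d + 6)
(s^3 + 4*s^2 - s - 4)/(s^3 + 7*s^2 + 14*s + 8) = (s - 1)/(s + 2)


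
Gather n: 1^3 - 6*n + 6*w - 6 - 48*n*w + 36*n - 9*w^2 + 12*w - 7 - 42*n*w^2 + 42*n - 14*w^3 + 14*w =n*(-42*w^2 - 48*w + 72) - 14*w^3 - 9*w^2 + 32*w - 12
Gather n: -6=-6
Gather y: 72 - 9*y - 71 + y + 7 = 8 - 8*y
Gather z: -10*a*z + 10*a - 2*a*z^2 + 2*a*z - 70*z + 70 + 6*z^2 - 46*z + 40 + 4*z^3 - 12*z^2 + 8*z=10*a + 4*z^3 + z^2*(-2*a - 6) + z*(-8*a - 108) + 110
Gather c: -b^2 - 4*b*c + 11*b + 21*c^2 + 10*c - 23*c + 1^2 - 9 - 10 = -b^2 + 11*b + 21*c^2 + c*(-4*b - 13) - 18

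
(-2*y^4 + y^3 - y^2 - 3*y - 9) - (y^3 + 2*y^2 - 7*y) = -2*y^4 - 3*y^2 + 4*y - 9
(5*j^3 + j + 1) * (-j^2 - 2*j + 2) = -5*j^5 - 10*j^4 + 9*j^3 - 3*j^2 + 2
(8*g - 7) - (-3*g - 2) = 11*g - 5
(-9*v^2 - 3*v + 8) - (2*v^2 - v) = -11*v^2 - 2*v + 8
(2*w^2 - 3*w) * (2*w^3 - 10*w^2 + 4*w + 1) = 4*w^5 - 26*w^4 + 38*w^3 - 10*w^2 - 3*w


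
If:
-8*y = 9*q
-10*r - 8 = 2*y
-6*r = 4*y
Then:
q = -32/21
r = -8/7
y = 12/7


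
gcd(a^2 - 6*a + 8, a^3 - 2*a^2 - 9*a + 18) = a - 2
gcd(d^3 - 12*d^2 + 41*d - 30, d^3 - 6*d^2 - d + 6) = d^2 - 7*d + 6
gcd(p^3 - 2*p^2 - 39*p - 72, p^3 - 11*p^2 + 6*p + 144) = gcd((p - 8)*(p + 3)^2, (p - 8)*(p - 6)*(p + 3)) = p^2 - 5*p - 24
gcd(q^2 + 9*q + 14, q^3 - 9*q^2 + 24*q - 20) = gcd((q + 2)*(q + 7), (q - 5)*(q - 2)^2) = 1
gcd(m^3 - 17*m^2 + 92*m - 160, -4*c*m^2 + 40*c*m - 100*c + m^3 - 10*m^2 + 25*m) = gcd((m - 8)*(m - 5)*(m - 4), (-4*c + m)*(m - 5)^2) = m - 5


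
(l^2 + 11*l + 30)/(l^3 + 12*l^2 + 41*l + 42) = (l^2 + 11*l + 30)/(l^3 + 12*l^2 + 41*l + 42)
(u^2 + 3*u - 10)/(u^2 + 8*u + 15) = (u - 2)/(u + 3)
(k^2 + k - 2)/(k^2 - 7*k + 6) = (k + 2)/(k - 6)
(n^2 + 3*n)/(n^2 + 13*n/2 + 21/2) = 2*n/(2*n + 7)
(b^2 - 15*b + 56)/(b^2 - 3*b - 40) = (b - 7)/(b + 5)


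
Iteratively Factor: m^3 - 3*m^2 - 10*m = (m - 5)*(m^2 + 2*m) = m*(m - 5)*(m + 2)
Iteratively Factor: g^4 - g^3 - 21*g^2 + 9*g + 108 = (g - 4)*(g^3 + 3*g^2 - 9*g - 27) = (g - 4)*(g + 3)*(g^2 - 9) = (g - 4)*(g - 3)*(g + 3)*(g + 3)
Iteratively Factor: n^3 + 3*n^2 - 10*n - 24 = (n + 2)*(n^2 + n - 12) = (n + 2)*(n + 4)*(n - 3)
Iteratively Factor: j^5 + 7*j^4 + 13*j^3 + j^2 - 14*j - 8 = (j + 1)*(j^4 + 6*j^3 + 7*j^2 - 6*j - 8) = (j + 1)*(j + 2)*(j^3 + 4*j^2 - j - 4) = (j - 1)*(j + 1)*(j + 2)*(j^2 + 5*j + 4) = (j - 1)*(j + 1)^2*(j + 2)*(j + 4)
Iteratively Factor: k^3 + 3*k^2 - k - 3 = (k - 1)*(k^2 + 4*k + 3) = (k - 1)*(k + 3)*(k + 1)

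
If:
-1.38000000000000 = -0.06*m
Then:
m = 23.00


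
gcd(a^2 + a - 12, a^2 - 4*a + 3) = a - 3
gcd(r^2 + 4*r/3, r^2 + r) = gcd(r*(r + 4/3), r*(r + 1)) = r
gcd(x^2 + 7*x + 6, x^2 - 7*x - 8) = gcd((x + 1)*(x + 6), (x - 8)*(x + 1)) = x + 1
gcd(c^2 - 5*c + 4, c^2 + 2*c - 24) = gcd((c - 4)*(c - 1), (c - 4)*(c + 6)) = c - 4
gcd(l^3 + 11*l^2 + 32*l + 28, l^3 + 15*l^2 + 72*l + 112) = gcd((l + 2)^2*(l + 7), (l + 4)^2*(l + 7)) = l + 7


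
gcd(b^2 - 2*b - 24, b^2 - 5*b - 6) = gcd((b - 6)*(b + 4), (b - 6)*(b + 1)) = b - 6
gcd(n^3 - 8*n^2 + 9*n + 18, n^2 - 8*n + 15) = n - 3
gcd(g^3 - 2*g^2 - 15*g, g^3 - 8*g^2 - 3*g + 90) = g^2 - 2*g - 15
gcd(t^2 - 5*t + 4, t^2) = 1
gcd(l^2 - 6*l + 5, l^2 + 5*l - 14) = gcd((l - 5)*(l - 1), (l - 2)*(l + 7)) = 1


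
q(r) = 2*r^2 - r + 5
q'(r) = 4*r - 1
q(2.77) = 17.58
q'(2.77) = 10.08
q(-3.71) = 36.24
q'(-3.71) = -15.84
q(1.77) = 9.50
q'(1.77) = 6.08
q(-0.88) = 7.43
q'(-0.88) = -4.52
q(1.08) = 6.25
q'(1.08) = 3.32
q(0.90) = 5.72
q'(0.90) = 2.60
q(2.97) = 19.67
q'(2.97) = 10.88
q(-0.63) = 6.42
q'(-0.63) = -3.52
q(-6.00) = 83.00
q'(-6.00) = -25.00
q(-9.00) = 176.00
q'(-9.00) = -37.00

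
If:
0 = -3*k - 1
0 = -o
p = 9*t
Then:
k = -1/3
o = 0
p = 9*t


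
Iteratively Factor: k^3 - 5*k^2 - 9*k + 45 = (k - 3)*(k^2 - 2*k - 15) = (k - 5)*(k - 3)*(k + 3)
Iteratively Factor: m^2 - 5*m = (m)*(m - 5)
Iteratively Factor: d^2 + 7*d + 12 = (d + 4)*(d + 3)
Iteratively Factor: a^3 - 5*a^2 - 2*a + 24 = (a + 2)*(a^2 - 7*a + 12) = (a - 3)*(a + 2)*(a - 4)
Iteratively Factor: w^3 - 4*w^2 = (w)*(w^2 - 4*w) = w^2*(w - 4)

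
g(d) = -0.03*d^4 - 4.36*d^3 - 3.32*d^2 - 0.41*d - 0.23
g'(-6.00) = -405.53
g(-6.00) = 785.59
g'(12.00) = -2170.97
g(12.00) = -8639.39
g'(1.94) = -63.40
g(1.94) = -45.78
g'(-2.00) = -38.49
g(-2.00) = 21.71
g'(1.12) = -24.42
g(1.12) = -11.03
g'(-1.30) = -13.62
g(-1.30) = 4.19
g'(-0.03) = -0.22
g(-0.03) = -0.22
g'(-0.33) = 0.36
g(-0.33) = -0.30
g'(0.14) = -1.60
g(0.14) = -0.36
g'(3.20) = -159.53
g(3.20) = -181.55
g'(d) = -0.12*d^3 - 13.08*d^2 - 6.64*d - 0.41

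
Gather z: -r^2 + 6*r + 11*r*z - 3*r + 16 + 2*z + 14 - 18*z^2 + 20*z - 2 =-r^2 + 3*r - 18*z^2 + z*(11*r + 22) + 28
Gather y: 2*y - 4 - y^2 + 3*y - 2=-y^2 + 5*y - 6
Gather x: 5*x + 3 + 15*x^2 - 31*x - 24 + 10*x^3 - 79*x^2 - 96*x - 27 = 10*x^3 - 64*x^2 - 122*x - 48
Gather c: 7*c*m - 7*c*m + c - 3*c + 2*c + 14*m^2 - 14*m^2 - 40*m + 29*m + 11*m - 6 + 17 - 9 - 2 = 0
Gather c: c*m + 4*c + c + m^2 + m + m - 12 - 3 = c*(m + 5) + m^2 + 2*m - 15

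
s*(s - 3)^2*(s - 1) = s^4 - 7*s^3 + 15*s^2 - 9*s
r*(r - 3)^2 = r^3 - 6*r^2 + 9*r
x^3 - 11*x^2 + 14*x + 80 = (x - 8)*(x - 5)*(x + 2)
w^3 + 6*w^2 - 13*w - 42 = (w - 3)*(w + 2)*(w + 7)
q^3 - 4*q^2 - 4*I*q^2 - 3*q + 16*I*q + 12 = (q - 4)*(q - 3*I)*(q - I)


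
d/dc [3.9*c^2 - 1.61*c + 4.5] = 7.8*c - 1.61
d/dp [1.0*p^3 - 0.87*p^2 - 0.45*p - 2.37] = 3.0*p^2 - 1.74*p - 0.45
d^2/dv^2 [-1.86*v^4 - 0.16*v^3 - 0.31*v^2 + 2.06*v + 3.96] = -22.32*v^2 - 0.96*v - 0.62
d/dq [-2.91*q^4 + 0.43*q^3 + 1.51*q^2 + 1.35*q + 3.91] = -11.64*q^3 + 1.29*q^2 + 3.02*q + 1.35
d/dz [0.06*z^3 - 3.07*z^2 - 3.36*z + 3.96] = 0.18*z^2 - 6.14*z - 3.36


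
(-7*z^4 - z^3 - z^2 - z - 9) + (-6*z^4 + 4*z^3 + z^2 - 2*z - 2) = -13*z^4 + 3*z^3 - 3*z - 11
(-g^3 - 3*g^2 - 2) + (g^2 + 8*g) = -g^3 - 2*g^2 + 8*g - 2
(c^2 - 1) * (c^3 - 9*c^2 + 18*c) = c^5 - 9*c^4 + 17*c^3 + 9*c^2 - 18*c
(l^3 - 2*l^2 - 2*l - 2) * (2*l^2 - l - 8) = 2*l^5 - 5*l^4 - 10*l^3 + 14*l^2 + 18*l + 16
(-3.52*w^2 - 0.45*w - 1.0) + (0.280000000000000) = -3.52*w^2 - 0.45*w - 0.72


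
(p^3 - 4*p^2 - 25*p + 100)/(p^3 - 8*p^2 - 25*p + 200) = (p - 4)/(p - 8)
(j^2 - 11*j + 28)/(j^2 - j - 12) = (j - 7)/(j + 3)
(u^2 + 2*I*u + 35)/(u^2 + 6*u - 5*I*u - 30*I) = (u + 7*I)/(u + 6)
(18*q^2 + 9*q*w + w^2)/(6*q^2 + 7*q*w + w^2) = (3*q + w)/(q + w)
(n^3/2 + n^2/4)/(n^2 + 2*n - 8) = n^2*(2*n + 1)/(4*(n^2 + 2*n - 8))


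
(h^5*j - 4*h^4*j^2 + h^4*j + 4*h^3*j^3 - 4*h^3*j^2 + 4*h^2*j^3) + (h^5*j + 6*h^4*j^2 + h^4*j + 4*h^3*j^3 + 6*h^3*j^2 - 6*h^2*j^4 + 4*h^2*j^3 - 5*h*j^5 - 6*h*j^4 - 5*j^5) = 2*h^5*j + 2*h^4*j^2 + 2*h^4*j + 8*h^3*j^3 + 2*h^3*j^2 - 6*h^2*j^4 + 8*h^2*j^3 - 5*h*j^5 - 6*h*j^4 - 5*j^5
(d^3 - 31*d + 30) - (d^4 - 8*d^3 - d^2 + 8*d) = -d^4 + 9*d^3 + d^2 - 39*d + 30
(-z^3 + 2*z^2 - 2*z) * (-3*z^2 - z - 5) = 3*z^5 - 5*z^4 + 9*z^3 - 8*z^2 + 10*z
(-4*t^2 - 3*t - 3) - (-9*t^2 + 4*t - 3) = 5*t^2 - 7*t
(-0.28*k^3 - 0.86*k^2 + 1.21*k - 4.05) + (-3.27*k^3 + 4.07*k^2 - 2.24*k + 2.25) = -3.55*k^3 + 3.21*k^2 - 1.03*k - 1.8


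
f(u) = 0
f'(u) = 0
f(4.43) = 0.00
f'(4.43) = 0.00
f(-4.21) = 0.00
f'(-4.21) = 0.00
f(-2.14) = 0.00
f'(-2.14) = 0.00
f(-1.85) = 0.00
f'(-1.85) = 0.00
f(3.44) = 0.00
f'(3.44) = 0.00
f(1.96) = 0.00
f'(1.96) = 0.00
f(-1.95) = 0.00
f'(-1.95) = 0.00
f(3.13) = 0.00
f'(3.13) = 0.00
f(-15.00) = 0.00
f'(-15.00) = 0.00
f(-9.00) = 0.00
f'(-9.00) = 0.00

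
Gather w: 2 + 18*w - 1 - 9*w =9*w + 1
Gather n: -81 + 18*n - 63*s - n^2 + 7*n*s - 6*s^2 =-n^2 + n*(7*s + 18) - 6*s^2 - 63*s - 81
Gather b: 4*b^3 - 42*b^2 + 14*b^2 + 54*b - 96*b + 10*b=4*b^3 - 28*b^2 - 32*b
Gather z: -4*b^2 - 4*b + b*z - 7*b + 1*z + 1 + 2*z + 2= -4*b^2 - 11*b + z*(b + 3) + 3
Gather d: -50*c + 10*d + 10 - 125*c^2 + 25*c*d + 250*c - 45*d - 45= -125*c^2 + 200*c + d*(25*c - 35) - 35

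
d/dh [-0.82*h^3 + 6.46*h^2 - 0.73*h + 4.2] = -2.46*h^2 + 12.92*h - 0.73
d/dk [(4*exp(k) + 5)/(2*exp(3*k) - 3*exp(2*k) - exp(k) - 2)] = ((4*exp(k) + 5)*(-6*exp(2*k) + 6*exp(k) + 1) + 8*exp(3*k) - 12*exp(2*k) - 4*exp(k) - 8)*exp(k)/(-2*exp(3*k) + 3*exp(2*k) + exp(k) + 2)^2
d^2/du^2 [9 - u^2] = -2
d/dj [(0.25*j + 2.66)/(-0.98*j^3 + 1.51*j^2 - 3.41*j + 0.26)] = (0.49*j^3 + 7.4429*j^2 - 8.0332*j + 9.1356)/(0.9604*j^6 - 2.9596*j^5 + 8.9637*j^4 - 10.8078*j^3 + 12.4133*j^2 - 1.7732*j + 0.0676)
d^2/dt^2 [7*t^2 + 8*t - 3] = 14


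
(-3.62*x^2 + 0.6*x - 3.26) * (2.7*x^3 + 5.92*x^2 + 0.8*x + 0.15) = -9.774*x^5 - 19.8104*x^4 - 8.146*x^3 - 19.3622*x^2 - 2.518*x - 0.489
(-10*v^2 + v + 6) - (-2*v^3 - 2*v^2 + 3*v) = 2*v^3 - 8*v^2 - 2*v + 6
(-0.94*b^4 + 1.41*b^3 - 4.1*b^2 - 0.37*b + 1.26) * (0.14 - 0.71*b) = 0.6674*b^5 - 1.1327*b^4 + 3.1084*b^3 - 0.3113*b^2 - 0.9464*b + 0.1764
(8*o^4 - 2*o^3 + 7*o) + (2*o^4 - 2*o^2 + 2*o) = 10*o^4 - 2*o^3 - 2*o^2 + 9*o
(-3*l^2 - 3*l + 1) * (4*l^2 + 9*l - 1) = -12*l^4 - 39*l^3 - 20*l^2 + 12*l - 1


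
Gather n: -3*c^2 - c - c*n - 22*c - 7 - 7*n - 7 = -3*c^2 - 23*c + n*(-c - 7) - 14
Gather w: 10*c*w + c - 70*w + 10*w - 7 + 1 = c + w*(10*c - 60) - 6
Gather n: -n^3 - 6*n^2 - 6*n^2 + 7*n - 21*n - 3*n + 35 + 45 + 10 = -n^3 - 12*n^2 - 17*n + 90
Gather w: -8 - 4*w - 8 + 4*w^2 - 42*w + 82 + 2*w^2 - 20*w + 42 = 6*w^2 - 66*w + 108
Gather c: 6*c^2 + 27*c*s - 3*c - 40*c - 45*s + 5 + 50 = 6*c^2 + c*(27*s - 43) - 45*s + 55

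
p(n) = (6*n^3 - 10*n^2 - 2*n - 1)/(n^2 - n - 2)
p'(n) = (1 - 2*n)*(6*n^3 - 10*n^2 - 2*n - 1)/(n^2 - n - 2)^2 + (18*n^2 - 20*n - 2)/(n^2 - n - 2)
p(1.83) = 2.86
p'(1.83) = -29.23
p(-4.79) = -34.21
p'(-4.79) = 5.63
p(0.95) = 3.31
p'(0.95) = 3.78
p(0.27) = 0.98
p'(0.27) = 2.57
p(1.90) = -0.88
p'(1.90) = -94.59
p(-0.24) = 0.69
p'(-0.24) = -2.86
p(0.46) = 1.54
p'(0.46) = 3.23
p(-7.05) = -47.24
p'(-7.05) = 5.85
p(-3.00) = -24.70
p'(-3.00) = 4.71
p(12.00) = 68.48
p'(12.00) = 5.96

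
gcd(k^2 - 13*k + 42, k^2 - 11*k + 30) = k - 6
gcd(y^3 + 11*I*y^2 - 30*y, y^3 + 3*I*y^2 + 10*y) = y^2 + 5*I*y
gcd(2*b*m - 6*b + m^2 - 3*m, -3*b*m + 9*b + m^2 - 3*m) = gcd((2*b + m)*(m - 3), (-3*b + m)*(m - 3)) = m - 3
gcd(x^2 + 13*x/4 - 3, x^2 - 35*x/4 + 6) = x - 3/4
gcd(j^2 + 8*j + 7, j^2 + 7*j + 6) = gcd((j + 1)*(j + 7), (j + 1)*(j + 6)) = j + 1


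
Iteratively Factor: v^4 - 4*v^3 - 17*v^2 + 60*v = (v - 5)*(v^3 + v^2 - 12*v) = (v - 5)*(v - 3)*(v^2 + 4*v) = v*(v - 5)*(v - 3)*(v + 4)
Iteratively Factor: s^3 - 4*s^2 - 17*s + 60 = (s - 3)*(s^2 - s - 20) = (s - 5)*(s - 3)*(s + 4)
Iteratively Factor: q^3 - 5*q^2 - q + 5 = (q - 5)*(q^2 - 1) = (q - 5)*(q + 1)*(q - 1)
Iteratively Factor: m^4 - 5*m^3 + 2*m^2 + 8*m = (m - 4)*(m^3 - m^2 - 2*m) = m*(m - 4)*(m^2 - m - 2) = m*(m - 4)*(m - 2)*(m + 1)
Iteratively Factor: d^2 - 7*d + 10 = (d - 2)*(d - 5)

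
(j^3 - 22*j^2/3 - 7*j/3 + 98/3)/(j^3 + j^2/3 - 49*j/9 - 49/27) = 9*(j^2 - 5*j - 14)/(9*j^2 + 24*j + 7)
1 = 1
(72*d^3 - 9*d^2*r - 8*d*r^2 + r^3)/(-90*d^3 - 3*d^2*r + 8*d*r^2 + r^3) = (-24*d^2 - 5*d*r + r^2)/(30*d^2 + 11*d*r + r^2)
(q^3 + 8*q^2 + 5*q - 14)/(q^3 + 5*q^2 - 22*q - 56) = (q - 1)/(q - 4)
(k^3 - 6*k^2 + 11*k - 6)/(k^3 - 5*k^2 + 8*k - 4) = (k - 3)/(k - 2)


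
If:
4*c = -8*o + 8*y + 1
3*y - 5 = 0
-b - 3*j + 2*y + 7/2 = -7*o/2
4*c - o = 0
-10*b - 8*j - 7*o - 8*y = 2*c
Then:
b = -9455/1188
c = 43/108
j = 8065/1188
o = 43/27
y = 5/3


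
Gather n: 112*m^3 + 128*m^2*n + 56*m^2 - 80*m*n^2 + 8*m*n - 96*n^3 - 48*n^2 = 112*m^3 + 56*m^2 - 96*n^3 + n^2*(-80*m - 48) + n*(128*m^2 + 8*m)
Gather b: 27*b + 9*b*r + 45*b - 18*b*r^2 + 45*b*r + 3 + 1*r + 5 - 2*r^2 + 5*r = b*(-18*r^2 + 54*r + 72) - 2*r^2 + 6*r + 8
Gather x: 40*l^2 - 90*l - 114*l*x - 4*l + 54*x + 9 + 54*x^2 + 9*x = 40*l^2 - 94*l + 54*x^2 + x*(63 - 114*l) + 9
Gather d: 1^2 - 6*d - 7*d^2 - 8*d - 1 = -7*d^2 - 14*d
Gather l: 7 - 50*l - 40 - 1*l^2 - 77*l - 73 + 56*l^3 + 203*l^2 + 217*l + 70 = 56*l^3 + 202*l^2 + 90*l - 36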